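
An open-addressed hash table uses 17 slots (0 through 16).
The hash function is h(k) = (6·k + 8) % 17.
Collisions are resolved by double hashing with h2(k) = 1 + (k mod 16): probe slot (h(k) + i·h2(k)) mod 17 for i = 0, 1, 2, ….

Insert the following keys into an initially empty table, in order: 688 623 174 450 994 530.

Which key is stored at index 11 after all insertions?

688 hashes to 5; slot 5 is free => place at 5.
623 hashes to 6; slot 6 is free => place at 6.
174 hashes to 15; slot 15 is free => place at 15.
450 hashes to 5, h2=3; 5 taken => place at 8.
994 hashes to 5, h2=3; 5,8 taken => place at 11.
530 hashes to 9; slot 9 is free => place at 9.
Table: [-, -, -, -, -, 688, 623, -, 450, 530, -, 994, -, -, -, 174, -]

994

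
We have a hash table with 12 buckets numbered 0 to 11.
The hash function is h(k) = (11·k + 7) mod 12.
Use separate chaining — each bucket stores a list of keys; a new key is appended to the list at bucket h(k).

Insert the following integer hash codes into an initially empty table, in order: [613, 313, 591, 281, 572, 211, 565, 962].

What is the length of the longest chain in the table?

3

Insert 613: h=6, bucket 6 empty → new chain.
Insert 313: h=6, bucket 6 nonempty → append to chain.
Insert 591: h=4, bucket 4 empty → new chain.
Insert 281: h=2, bucket 2 empty → new chain.
Insert 572: h=11, bucket 11 empty → new chain.
Insert 211: h=0, bucket 0 empty → new chain.
Insert 565: h=6, bucket 6 nonempty → append to chain.
Insert 962: h=5, bucket 5 empty → new chain.
Final buckets:
0: 211
1: ∅
2: 281
3: ∅
4: 591
5: 962
6: 613 -> 313 -> 565
7: ∅
8: ∅
9: ∅
10: ∅
11: 572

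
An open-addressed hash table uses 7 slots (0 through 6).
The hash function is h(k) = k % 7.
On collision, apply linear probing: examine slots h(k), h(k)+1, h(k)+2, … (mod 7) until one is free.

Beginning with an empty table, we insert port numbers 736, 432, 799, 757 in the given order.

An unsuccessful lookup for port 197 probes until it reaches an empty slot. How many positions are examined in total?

4

736 hashes to 1; slot 1 is free => place at 1.
432 hashes to 5; slot 5 is free => place at 5.
799 hashes to 1; 1 taken => place at 2.
757 hashes to 1; 1,2 taken => place at 3.
Table: [., 736, 799, 757, ., 432, .]
Lookup 197: h=1, probe 1,2,3,4 → slot 4 empty, not found.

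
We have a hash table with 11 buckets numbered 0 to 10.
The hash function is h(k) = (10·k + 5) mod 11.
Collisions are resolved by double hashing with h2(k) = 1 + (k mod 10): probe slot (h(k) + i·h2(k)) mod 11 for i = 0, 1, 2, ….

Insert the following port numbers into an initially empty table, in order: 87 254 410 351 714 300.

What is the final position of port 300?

87: h=6 -> slot 6
254: h=4 -> slot 4
410: h=2 -> slot 2
351: h=6, h2=2, probe 6,8 -> slot 8
714: h=6, h2=5, probe 6,0 -> slot 0
300: h=2, h2=1, probe 2,3 -> slot 3
Table: [714, -, 410, 300, 254, -, 87, -, 351, -, -]

3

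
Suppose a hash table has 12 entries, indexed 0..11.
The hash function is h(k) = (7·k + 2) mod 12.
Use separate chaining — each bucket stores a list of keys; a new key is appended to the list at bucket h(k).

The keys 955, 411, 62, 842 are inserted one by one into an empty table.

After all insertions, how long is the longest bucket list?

Insert 955: h=3, bucket 3 empty → new chain.
Insert 411: h=11, bucket 11 empty → new chain.
Insert 62: h=4, bucket 4 empty → new chain.
Insert 842: h=4, bucket 4 nonempty → append to chain.
Final buckets:
0: ∅
1: ∅
2: ∅
3: 955
4: 62 -> 842
5: ∅
6: ∅
7: ∅
8: ∅
9: ∅
10: ∅
11: 411

2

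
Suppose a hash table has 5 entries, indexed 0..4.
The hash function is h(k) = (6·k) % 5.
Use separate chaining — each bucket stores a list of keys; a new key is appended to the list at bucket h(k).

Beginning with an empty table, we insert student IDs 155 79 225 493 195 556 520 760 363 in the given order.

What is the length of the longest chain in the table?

5

Insert 155: h=0, bucket 0 empty → new chain.
Insert 79: h=4, bucket 4 empty → new chain.
Insert 225: h=0, bucket 0 nonempty → append to chain.
Insert 493: h=3, bucket 3 empty → new chain.
Insert 195: h=0, bucket 0 nonempty → append to chain.
Insert 556: h=1, bucket 1 empty → new chain.
Insert 520: h=0, bucket 0 nonempty → append to chain.
Insert 760: h=0, bucket 0 nonempty → append to chain.
Insert 363: h=3, bucket 3 nonempty → append to chain.
Final buckets:
0: 155 -> 225 -> 195 -> 520 -> 760
1: 556
2: ∅
3: 493 -> 363
4: 79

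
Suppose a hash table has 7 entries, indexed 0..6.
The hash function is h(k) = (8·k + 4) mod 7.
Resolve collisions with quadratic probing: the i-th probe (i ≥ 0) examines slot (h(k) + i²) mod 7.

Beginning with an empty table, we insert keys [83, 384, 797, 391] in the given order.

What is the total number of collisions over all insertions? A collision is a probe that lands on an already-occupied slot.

83 hashes to 3; slot 3 is free → place at 3.
384 hashes to 3; 3 taken → place at 4.
797 hashes to 3; 3,4 taken → place at 0.
391 hashes to 3; 3,4,0 taken → place at 5.
Table: [797, —, —, 83, 384, 391, —]

6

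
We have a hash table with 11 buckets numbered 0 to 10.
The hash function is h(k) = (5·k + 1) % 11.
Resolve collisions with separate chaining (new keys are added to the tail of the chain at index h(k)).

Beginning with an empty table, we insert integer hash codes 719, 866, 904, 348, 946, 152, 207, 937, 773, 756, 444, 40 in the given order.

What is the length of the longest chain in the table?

Insert 719: h=10, bucket 10 empty → new chain.
Insert 866: h=8, bucket 8 empty → new chain.
Insert 904: h=0, bucket 0 empty → new chain.
Insert 348: h=3, bucket 3 empty → new chain.
Insert 946: h=1, bucket 1 empty → new chain.
Insert 152: h=2, bucket 2 empty → new chain.
Insert 207: h=2, bucket 2 nonempty → append to chain.
Insert 937: h=0, bucket 0 nonempty → append to chain.
Insert 773: h=5, bucket 5 empty → new chain.
Insert 756: h=8, bucket 8 nonempty → append to chain.
Insert 444: h=10, bucket 10 nonempty → append to chain.
Insert 40: h=3, bucket 3 nonempty → append to chain.
Final buckets:
0: 904 -> 937
1: 946
2: 152 -> 207
3: 348 -> 40
4: _
5: 773
6: _
7: _
8: 866 -> 756
9: _
10: 719 -> 444

2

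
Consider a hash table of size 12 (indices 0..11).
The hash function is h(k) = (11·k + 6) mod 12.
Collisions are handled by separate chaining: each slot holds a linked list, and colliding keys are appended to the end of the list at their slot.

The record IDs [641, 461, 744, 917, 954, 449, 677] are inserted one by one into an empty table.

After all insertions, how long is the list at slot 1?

Insert 641: h=1, bucket 1 empty -> new chain.
Insert 461: h=1, bucket 1 nonempty -> append to chain.
Insert 744: h=6, bucket 6 empty -> new chain.
Insert 917: h=1, bucket 1 nonempty -> append to chain.
Insert 954: h=0, bucket 0 empty -> new chain.
Insert 449: h=1, bucket 1 nonempty -> append to chain.
Insert 677: h=1, bucket 1 nonempty -> append to chain.
Final buckets:
0: 954
1: 641 -> 461 -> 917 -> 449 -> 677
2: -
3: -
4: -
5: -
6: 744
7: -
8: -
9: -
10: -
11: -

5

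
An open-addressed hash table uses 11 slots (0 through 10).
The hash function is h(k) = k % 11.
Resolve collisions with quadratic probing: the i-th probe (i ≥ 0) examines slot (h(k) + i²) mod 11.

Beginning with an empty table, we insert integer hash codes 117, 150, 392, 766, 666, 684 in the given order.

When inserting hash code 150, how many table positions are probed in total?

2

117 hashes to 7; slot 7 is free => place at 7.
150 hashes to 7; 7 taken => place at 8.
392 hashes to 7; 7,8 taken => place at 0.
766 hashes to 7; 7,8,0 taken => place at 5.
666 hashes to 6; slot 6 is free => place at 6.
684 hashes to 2; slot 2 is free => place at 2.
Table: [392, —, 684, —, —, 766, 666, 117, 150, —, —]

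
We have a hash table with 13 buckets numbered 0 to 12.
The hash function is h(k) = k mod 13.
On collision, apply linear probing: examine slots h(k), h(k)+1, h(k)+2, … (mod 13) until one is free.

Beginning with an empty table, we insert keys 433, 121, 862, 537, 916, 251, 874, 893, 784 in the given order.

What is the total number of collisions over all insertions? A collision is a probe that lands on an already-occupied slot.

21

Insert 433: h=4, slot 4 empty → index 4.
Insert 121: h=4, slot 4 occupied → index 5.
Insert 862: h=4, slots 4,5 occupied → index 6.
Insert 537: h=4, slots 4,5,6 occupied → index 7.
Insert 916: h=6, slots 6,7 occupied → index 8.
Insert 251: h=4, slots 4,5,6,7,8 occupied → index 9.
Insert 874: h=3, slot 3 empty → index 3.
Insert 893: h=9, slot 9 occupied → index 10.
Insert 784: h=4, slots 4,5,6,7,8,9,10 occupied → index 11.
Table: [∅, ∅, ∅, 874, 433, 121, 862, 537, 916, 251, 893, 784, ∅]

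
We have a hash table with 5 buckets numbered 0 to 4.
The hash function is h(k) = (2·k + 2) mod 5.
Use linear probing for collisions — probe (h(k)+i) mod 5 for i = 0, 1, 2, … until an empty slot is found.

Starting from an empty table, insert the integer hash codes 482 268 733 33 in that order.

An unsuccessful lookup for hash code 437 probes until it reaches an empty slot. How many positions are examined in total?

2

482 hashes to 1; slot 1 is free => place at 1.
268 hashes to 3; slot 3 is free => place at 3.
733 hashes to 3; 3 taken => place at 4.
33 hashes to 3; 3,4 taken => place at 0.
Table: [33, 482, -, 268, 733]
Lookup 437: h=1, probe 1,2 → slot 2 empty, not found.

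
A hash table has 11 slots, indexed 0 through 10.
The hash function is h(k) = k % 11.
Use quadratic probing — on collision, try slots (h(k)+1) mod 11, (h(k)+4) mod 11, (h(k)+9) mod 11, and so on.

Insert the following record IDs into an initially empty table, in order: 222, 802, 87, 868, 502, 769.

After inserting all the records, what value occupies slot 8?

222 hashes to 2; slot 2 is free → place at 2.
802 hashes to 10; slot 10 is free → place at 10.
87 hashes to 10; 10 taken → place at 0.
868 hashes to 10; 10,0 taken → place at 3.
502 hashes to 7; slot 7 is free → place at 7.
769 hashes to 10; 10,0,3 taken → place at 8.
Table: [87, ., 222, 868, ., ., ., 502, 769, ., 802]

769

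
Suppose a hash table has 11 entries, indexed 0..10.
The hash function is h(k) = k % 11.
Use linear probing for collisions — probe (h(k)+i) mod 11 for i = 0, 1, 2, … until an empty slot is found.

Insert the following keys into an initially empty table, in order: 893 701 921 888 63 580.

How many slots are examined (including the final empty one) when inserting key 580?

Insert 893: h=2, slot 2 empty -> index 2.
Insert 701: h=8, slot 8 empty -> index 8.
Insert 921: h=8, slot 8 occupied -> index 9.
Insert 888: h=8, slots 8,9 occupied -> index 10.
Insert 63: h=8, slots 8,9,10 occupied -> index 0.
Insert 580: h=8, slots 8,9,10,0 occupied -> index 1.
Table: [63, 580, 893, _, _, _, _, _, 701, 921, 888]

5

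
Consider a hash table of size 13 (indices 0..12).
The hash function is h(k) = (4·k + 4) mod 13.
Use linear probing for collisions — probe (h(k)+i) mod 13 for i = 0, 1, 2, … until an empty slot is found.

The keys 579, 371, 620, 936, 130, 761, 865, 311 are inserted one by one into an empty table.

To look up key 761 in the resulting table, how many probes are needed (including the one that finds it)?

3

579: h=6 → slot 6
371: h=6, probe 6,7 → slot 7
620: h=1 → slot 1
936: h=4 → slot 4
130: h=4, probe 4,5 → slot 5
761: h=6, probe 6,7,8 → slot 8
865: h=6, probe 6,7,8,9 → slot 9
311: h=0 → slot 0
Table: [311, 620, ., ., 936, 130, 579, 371, 761, 865, ., ., .]
Lookup 761: h=6, probe 6,7,8 → found at 8.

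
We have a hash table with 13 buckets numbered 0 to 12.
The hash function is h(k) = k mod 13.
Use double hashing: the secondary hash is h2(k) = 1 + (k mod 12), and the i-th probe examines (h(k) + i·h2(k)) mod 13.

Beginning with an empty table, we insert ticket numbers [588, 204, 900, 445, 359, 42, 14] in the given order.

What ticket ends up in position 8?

588: h=3 -> slot 3
204: h=9 -> slot 9
900: h=3, h2=1, probe 3,4 -> slot 4
445: h=3, h2=2, probe 3,5 -> slot 5
359: h=8 -> slot 8
42: h=3, h2=7, probe 3,10 -> slot 10
14: h=1 -> slot 1
Table: [—, 14, —, 588, 900, 445, —, —, 359, 204, 42, —, —]

359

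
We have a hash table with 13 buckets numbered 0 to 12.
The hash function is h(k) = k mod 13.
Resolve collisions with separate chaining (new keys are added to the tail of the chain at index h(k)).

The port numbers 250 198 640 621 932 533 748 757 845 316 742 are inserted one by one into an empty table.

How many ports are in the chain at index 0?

250 -> bucket 3
198 -> bucket 3 (collision)
640 -> bucket 3 (collision)
621 -> bucket 10
932 -> bucket 9
533 -> bucket 0
748 -> bucket 7
757 -> bucket 3 (collision)
845 -> bucket 0 (collision)
316 -> bucket 4
742 -> bucket 1
Final buckets:
0: 533 -> 845
1: 742
2: _
3: 250 -> 198 -> 640 -> 757
4: 316
5: _
6: _
7: 748
8: _
9: 932
10: 621
11: _
12: _

2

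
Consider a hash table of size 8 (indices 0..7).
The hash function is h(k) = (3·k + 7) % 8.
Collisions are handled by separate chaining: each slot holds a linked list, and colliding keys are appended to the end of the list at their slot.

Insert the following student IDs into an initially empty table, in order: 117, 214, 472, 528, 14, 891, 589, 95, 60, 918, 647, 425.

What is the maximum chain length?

Insert 117: h=6, bucket 6 empty -> new chain.
Insert 214: h=1, bucket 1 empty -> new chain.
Insert 472: h=7, bucket 7 empty -> new chain.
Insert 528: h=7, bucket 7 nonempty -> append to chain.
Insert 14: h=1, bucket 1 nonempty -> append to chain.
Insert 891: h=0, bucket 0 empty -> new chain.
Insert 589: h=6, bucket 6 nonempty -> append to chain.
Insert 95: h=4, bucket 4 empty -> new chain.
Insert 60: h=3, bucket 3 empty -> new chain.
Insert 918: h=1, bucket 1 nonempty -> append to chain.
Insert 647: h=4, bucket 4 nonempty -> append to chain.
Insert 425: h=2, bucket 2 empty -> new chain.
Final buckets:
0: 891
1: 214 -> 14 -> 918
2: 425
3: 60
4: 95 -> 647
5: .
6: 117 -> 589
7: 472 -> 528

3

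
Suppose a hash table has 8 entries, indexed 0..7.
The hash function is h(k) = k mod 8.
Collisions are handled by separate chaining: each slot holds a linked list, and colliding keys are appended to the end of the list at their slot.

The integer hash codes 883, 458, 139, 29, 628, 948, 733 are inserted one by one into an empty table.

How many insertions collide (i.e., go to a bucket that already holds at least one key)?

3

883 → bucket 3
458 → bucket 2
139 → bucket 3 (collision)
29 → bucket 5
628 → bucket 4
948 → bucket 4 (collision)
733 → bucket 5 (collision)
Final buckets:
0: ∅
1: ∅
2: 458
3: 883 -> 139
4: 628 -> 948
5: 29 -> 733
6: ∅
7: ∅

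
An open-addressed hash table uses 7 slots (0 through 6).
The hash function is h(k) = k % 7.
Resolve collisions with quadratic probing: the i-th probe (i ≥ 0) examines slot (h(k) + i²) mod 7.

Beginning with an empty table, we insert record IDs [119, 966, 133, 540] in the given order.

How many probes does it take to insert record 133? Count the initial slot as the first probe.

3

119: h=0 -> slot 0
966: h=0, probe 0,1 -> slot 1
133: h=0, probe 0,1,4 -> slot 4
540: h=1, probe 1,2 -> slot 2
Table: [119, 966, 540, ∅, 133, ∅, ∅]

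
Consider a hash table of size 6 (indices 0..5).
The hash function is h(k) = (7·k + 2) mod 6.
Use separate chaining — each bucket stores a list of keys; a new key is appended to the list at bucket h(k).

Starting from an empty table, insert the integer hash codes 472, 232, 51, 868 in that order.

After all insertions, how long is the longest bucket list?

Insert 472: h=0, bucket 0 empty → new chain.
Insert 232: h=0, bucket 0 nonempty → append to chain.
Insert 51: h=5, bucket 5 empty → new chain.
Insert 868: h=0, bucket 0 nonempty → append to chain.
Final buckets:
0: 472 -> 232 -> 868
1: —
2: —
3: —
4: —
5: 51

3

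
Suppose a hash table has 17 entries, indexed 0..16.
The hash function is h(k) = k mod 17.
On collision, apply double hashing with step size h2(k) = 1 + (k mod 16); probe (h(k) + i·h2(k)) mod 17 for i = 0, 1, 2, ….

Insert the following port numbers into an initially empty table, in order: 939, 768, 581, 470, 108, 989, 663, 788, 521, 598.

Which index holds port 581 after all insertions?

9

939 hashes to 4; slot 4 is free => place at 4.
768 hashes to 3; slot 3 is free => place at 3.
581 hashes to 3, h2=6; 3 taken => place at 9.
470 hashes to 11; slot 11 is free => place at 11.
108 hashes to 6; slot 6 is free => place at 6.
989 hashes to 3, h2=14; 3 taken => place at 0.
663 hashes to 0, h2=8; 0 taken => place at 8.
788 hashes to 6, h2=5; 6,11 taken => place at 16.
521 hashes to 11, h2=10; 11,4 taken => place at 14.
598 hashes to 3, h2=7; 3 taken => place at 10.
Table: [989, —, —, 768, 939, —, 108, —, 663, 581, 598, 470, —, —, 521, —, 788]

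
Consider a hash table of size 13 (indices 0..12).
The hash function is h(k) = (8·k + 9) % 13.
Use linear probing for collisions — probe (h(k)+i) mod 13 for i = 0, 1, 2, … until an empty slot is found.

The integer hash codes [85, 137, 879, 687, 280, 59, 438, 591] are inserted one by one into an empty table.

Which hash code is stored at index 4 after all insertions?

Insert 85: h=0, slot 0 empty → index 0.
Insert 137: h=0, slot 0 occupied → index 1.
Insert 879: h=8, slot 8 empty → index 8.
Insert 687: h=6, slot 6 empty → index 6.
Insert 280: h=0, slots 0,1 occupied → index 2.
Insert 59: h=0, slots 0,1,2 occupied → index 3.
Insert 438: h=3, slot 3 occupied → index 4.
Insert 591: h=5, slot 5 empty → index 5.
Table: [85, 137, 280, 59, 438, 591, 687, _, 879, _, _, _, _]

438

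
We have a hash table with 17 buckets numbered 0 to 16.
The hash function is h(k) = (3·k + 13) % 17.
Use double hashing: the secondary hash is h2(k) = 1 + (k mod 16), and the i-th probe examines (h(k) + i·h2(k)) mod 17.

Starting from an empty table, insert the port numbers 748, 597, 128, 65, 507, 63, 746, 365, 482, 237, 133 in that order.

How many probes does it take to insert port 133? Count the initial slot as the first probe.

4

Insert 748: h=13, slot 13 empty -> index 13.
Insert 597: h=2, slot 2 empty -> index 2.
Insert 128: h=6, slot 6 empty -> index 6.
Insert 65: h=4, slot 4 empty -> index 4.
Insert 507: h=4, h2=12, slot 4 occupied -> index 16.
Insert 63: h=15, slot 15 empty -> index 15.
Insert 746: h=7, slot 7 empty -> index 7.
Insert 365: h=3, slot 3 empty -> index 3.
Insert 482: h=14, slot 14 empty -> index 14.
Insert 237: h=10, slot 10 empty -> index 10.
Insert 133: h=4, h2=6, slots 4,10,16 occupied -> index 5.
Table: [_, _, 597, 365, 65, 133, 128, 746, _, _, 237, _, _, 748, 482, 63, 507]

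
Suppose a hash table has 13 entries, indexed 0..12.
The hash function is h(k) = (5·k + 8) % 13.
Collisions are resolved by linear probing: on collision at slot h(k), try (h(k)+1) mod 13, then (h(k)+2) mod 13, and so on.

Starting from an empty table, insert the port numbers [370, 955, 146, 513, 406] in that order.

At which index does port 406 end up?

11

370 hashes to 12; slot 12 is free -> place at 12.
955 hashes to 12; 12 taken -> place at 0.
146 hashes to 10; slot 10 is free -> place at 10.
513 hashes to 12; 12,0 taken -> place at 1.
406 hashes to 10; 10 taken -> place at 11.
Table: [955, 513, -, -, -, -, -, -, -, -, 146, 406, 370]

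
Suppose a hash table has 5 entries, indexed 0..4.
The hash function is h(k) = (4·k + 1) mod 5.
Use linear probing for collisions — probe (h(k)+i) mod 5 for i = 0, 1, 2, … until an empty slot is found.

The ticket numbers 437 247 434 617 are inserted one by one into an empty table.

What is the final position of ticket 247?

437 hashes to 4; slot 4 is free => place at 4.
247 hashes to 4; 4 taken => place at 0.
434 hashes to 2; slot 2 is free => place at 2.
617 hashes to 4; 4,0 taken => place at 1.
Table: [247, 617, 434, _, 437]

0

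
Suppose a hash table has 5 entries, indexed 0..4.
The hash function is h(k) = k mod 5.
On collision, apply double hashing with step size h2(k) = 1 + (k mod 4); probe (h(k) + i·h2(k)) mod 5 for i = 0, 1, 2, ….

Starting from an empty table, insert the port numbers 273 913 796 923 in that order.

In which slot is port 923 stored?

273: h=3 → slot 3
913: h=3, h2=2, probe 3,0 → slot 0
796: h=1 → slot 1
923: h=3, h2=4, probe 3,2 → slot 2
Table: [913, 796, 923, 273, —]

2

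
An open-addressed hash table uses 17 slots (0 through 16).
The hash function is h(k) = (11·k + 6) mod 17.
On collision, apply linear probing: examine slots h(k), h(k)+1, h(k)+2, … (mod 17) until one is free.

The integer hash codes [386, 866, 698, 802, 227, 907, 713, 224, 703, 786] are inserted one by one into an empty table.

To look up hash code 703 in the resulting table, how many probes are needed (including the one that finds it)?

386 hashes to 2; slot 2 is free => place at 2.
866 hashes to 12; slot 12 is free => place at 12.
698 hashes to 0; slot 0 is free => place at 0.
802 hashes to 5; slot 5 is free => place at 5.
227 hashes to 4; slot 4 is free => place at 4.
907 hashes to 4; 4,5 taken => place at 6.
713 hashes to 12; 12 taken => place at 13.
224 hashes to 5; 5,6 taken => place at 7.
703 hashes to 4; 4,5,6,7 taken => place at 8.
786 hashes to 16; slot 16 is free => place at 16.
Table: [698, ∅, 386, ∅, 227, 802, 907, 224, 703, ∅, ∅, ∅, 866, 713, ∅, ∅, 786]
Lookup 703: h=4, probe 4,5,6,7,8 → found at 8.

5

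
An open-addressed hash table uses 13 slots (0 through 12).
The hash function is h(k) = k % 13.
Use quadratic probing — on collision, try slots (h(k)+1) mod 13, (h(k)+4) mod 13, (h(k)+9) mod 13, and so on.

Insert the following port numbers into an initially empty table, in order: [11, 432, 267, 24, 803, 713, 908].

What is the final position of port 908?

Insert 11: h=11, slot 11 empty -> index 11.
Insert 432: h=3, slot 3 empty -> index 3.
Insert 267: h=7, slot 7 empty -> index 7.
Insert 24: h=11, slot 11 occupied -> index 12.
Insert 803: h=10, slot 10 empty -> index 10.
Insert 713: h=11, slots 11,12 occupied -> index 2.
Insert 908: h=11, slots 11,12,2,7 occupied -> index 1.
Table: [∅, 908, 713, 432, ∅, ∅, ∅, 267, ∅, ∅, 803, 11, 24]

1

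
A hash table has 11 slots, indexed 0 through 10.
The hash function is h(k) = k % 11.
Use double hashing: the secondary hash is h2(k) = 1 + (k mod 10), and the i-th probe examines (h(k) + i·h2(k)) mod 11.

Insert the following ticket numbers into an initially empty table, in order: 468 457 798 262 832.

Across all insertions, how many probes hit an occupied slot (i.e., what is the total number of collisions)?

2

468 hashes to 6; slot 6 is free => place at 6.
457 hashes to 6, h2=8; 6 taken => place at 3.
798 hashes to 6, h2=9; 6 taken => place at 4.
262 hashes to 9; slot 9 is free => place at 9.
832 hashes to 7; slot 7 is free => place at 7.
Table: [—, —, —, 457, 798, —, 468, 832, —, 262, —]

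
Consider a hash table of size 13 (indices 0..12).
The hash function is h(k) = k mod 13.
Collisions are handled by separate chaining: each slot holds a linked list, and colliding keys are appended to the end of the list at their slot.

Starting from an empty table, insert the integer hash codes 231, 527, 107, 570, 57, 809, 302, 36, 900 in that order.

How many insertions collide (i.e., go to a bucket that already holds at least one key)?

Insert 231: h=10, bucket 10 empty → new chain.
Insert 527: h=7, bucket 7 empty → new chain.
Insert 107: h=3, bucket 3 empty → new chain.
Insert 570: h=11, bucket 11 empty → new chain.
Insert 57: h=5, bucket 5 empty → new chain.
Insert 809: h=3, bucket 3 nonempty → append to chain.
Insert 302: h=3, bucket 3 nonempty → append to chain.
Insert 36: h=10, bucket 10 nonempty → append to chain.
Insert 900: h=3, bucket 3 nonempty → append to chain.
Final buckets:
0: _
1: _
2: _
3: 107 -> 809 -> 302 -> 900
4: _
5: 57
6: _
7: 527
8: _
9: _
10: 231 -> 36
11: 570
12: _

4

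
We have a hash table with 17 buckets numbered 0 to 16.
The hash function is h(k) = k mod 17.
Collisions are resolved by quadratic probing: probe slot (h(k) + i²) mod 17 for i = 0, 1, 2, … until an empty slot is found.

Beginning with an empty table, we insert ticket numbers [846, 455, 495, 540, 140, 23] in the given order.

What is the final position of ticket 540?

0

Insert 846: h=13, slot 13 empty → index 13.
Insert 455: h=13, slot 13 occupied → index 14.
Insert 495: h=2, slot 2 empty → index 2.
Insert 540: h=13, slots 13,14 occupied → index 0.
Insert 140: h=4, slot 4 empty → index 4.
Insert 23: h=6, slot 6 empty → index 6.
Table: [540, ., 495, ., 140, ., 23, ., ., ., ., ., ., 846, 455, ., .]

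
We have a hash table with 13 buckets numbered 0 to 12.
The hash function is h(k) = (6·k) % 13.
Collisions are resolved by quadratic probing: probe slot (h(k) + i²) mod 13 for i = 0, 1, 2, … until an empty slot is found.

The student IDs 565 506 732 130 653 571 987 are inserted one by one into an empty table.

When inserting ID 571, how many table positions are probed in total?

Insert 565: h=10, slot 10 empty => index 10.
Insert 506: h=7, slot 7 empty => index 7.
Insert 732: h=11, slot 11 empty => index 11.
Insert 130: h=0, slot 0 empty => index 0.
Insert 653: h=5, slot 5 empty => index 5.
Insert 571: h=7, slot 7 occupied => index 8.
Insert 987: h=7, slots 7,8,11 occupied => index 3.
Table: [130, ., ., 987, ., 653, ., 506, 571, ., 565, 732, .]

2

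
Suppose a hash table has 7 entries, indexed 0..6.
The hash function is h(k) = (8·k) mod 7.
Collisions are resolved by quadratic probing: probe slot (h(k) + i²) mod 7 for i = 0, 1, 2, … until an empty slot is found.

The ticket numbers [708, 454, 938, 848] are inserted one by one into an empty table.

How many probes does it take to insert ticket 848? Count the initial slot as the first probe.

Insert 708: h=1, slot 1 empty → index 1.
Insert 454: h=6, slot 6 empty → index 6.
Insert 938: h=0, slot 0 empty → index 0.
Insert 848: h=1, slot 1 occupied → index 2.
Table: [938, 708, 848, —, —, —, 454]

2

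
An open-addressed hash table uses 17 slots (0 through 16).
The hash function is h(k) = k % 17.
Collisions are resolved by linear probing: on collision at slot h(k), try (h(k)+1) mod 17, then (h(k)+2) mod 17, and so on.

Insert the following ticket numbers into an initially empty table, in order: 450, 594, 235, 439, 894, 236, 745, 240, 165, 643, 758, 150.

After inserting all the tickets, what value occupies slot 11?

450: h=8 => slot 8
594: h=16 => slot 16
235: h=14 => slot 14
439: h=14, probe 14,15 => slot 15
894: h=10 => slot 10
236: h=15, probe 15,16,0 => slot 0
745: h=14, probe 14,15,16,0,1 => slot 1
240: h=2 => slot 2
165: h=12 => slot 12
643: h=14, probe 14,15,16,0,1,2,3 => slot 3
758: h=10, probe 10,11 => slot 11
150: h=14, probe 14,15,16,0,1,2,3,4 => slot 4
Table: [236, 745, 240, 643, 150, _, _, _, 450, _, 894, 758, 165, _, 235, 439, 594]

758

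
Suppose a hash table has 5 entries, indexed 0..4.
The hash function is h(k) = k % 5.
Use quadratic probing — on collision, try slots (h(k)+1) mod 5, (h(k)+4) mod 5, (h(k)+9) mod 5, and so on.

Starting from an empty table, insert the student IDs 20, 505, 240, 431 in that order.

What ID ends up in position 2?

431

20: h=0 -> slot 0
505: h=0, probe 0,1 -> slot 1
240: h=0, probe 0,1,4 -> slot 4
431: h=1, probe 1,2 -> slot 2
Table: [20, 505, 431, —, 240]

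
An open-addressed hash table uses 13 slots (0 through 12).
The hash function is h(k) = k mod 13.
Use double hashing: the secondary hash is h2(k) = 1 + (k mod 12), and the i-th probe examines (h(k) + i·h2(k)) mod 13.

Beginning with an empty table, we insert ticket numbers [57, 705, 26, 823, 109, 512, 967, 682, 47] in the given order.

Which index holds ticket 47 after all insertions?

2

57 hashes to 5; slot 5 is free => place at 5.
705 hashes to 3; slot 3 is free => place at 3.
26 hashes to 0; slot 0 is free => place at 0.
823 hashes to 4; slot 4 is free => place at 4.
109 hashes to 5, h2=2; 5 taken => place at 7.
512 hashes to 5, h2=9; 5 taken => place at 1.
967 hashes to 5, h2=8; 5,0 taken => place at 8.
682 hashes to 6; slot 6 is free => place at 6.
47 hashes to 8, h2=12; 8,7,6,5,4,3 taken => place at 2.
Table: [26, 512, 47, 705, 823, 57, 682, 109, 967, ∅, ∅, ∅, ∅]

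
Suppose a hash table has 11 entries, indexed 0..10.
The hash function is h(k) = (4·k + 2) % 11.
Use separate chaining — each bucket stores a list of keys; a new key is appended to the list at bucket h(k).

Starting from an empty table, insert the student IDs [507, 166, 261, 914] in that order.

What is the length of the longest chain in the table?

Insert 507: h=6, bucket 6 empty → new chain.
Insert 166: h=6, bucket 6 nonempty → append to chain.
Insert 261: h=1, bucket 1 empty → new chain.
Insert 914: h=6, bucket 6 nonempty → append to chain.
Final buckets:
0: ∅
1: 261
2: ∅
3: ∅
4: ∅
5: ∅
6: 507 -> 166 -> 914
7: ∅
8: ∅
9: ∅
10: ∅

3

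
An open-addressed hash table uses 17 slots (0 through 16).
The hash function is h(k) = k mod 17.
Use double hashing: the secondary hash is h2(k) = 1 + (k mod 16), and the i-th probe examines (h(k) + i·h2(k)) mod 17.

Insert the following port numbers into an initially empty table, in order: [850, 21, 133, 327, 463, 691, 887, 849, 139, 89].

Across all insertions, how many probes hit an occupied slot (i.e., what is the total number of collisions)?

7

Insert 850: h=0, slot 0 empty → index 0.
Insert 21: h=4, slot 4 empty → index 4.
Insert 133: h=14, slot 14 empty → index 14.
Insert 327: h=4, h2=8, slot 4 occupied → index 12.
Insert 463: h=4, h2=16, slot 4 occupied → index 3.
Insert 691: h=11, slot 11 empty → index 11.
Insert 887: h=3, h2=8, slots 3,11 occupied → index 2.
Insert 849: h=16, slot 16 empty → index 16.
Insert 139: h=3, h2=12, slot 3 occupied → index 15.
Insert 89: h=4, h2=10, slots 4,14 occupied → index 7.
Table: [850, _, 887, 463, 21, _, _, 89, _, _, _, 691, 327, _, 133, 139, 849]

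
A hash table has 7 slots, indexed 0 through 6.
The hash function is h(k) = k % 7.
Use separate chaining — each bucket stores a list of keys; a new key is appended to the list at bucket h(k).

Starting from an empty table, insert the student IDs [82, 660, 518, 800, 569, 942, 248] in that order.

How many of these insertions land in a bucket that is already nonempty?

82 → bucket 5
660 → bucket 2
518 → bucket 0
800 → bucket 2 (collision)
569 → bucket 2 (collision)
942 → bucket 4
248 → bucket 3
Final buckets:
0: 518
1: _
2: 660 -> 800 -> 569
3: 248
4: 942
5: 82
6: _

2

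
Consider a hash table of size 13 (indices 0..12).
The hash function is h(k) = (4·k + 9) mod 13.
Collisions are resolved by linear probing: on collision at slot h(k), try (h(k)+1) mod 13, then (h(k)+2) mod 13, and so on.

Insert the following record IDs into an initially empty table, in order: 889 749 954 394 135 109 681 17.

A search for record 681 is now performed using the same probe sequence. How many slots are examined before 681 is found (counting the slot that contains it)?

5

889: h=3 -> slot 3
749: h=2 -> slot 2
954: h=3, probe 3,4 -> slot 4
394: h=12 -> slot 12
135: h=3, probe 3,4,5 -> slot 5
109: h=3, probe 3,4,5,6 -> slot 6
681: h=3, probe 3,4,5,6,7 -> slot 7
17: h=12, probe 12,0 -> slot 0
Table: [17, ∅, 749, 889, 954, 135, 109, 681, ∅, ∅, ∅, ∅, 394]
Lookup 681: h=3, probe 3,4,5,6,7 → found at 7.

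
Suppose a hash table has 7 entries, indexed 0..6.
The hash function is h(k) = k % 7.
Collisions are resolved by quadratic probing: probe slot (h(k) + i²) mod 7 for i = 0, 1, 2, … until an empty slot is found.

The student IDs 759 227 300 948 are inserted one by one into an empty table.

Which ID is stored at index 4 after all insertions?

227

759 hashes to 3; slot 3 is free => place at 3.
227 hashes to 3; 3 taken => place at 4.
300 hashes to 6; slot 6 is free => place at 6.
948 hashes to 3; 3,4 taken => place at 0.
Table: [948, ., ., 759, 227, ., 300]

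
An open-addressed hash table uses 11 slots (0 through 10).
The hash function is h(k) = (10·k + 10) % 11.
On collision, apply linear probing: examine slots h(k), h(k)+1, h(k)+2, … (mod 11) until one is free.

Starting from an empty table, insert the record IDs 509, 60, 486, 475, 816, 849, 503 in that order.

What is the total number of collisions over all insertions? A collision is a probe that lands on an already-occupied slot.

509: h=7 → slot 7
60: h=5 → slot 5
486: h=8 → slot 8
475: h=8, probe 8,9 → slot 9
816: h=8, probe 8,9,10 → slot 10
849: h=8, probe 8,9,10,0 → slot 0
503: h=2 → slot 2
Table: [849, _, 503, _, _, 60, _, 509, 486, 475, 816]

6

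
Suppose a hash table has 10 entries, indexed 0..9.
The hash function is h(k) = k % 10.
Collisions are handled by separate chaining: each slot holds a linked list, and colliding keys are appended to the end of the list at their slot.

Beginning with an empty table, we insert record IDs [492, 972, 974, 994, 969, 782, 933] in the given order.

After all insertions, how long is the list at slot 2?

Insert 492: h=2, bucket 2 empty -> new chain.
Insert 972: h=2, bucket 2 nonempty -> append to chain.
Insert 974: h=4, bucket 4 empty -> new chain.
Insert 994: h=4, bucket 4 nonempty -> append to chain.
Insert 969: h=9, bucket 9 empty -> new chain.
Insert 782: h=2, bucket 2 nonempty -> append to chain.
Insert 933: h=3, bucket 3 empty -> new chain.
Final buckets:
0: .
1: .
2: 492 -> 972 -> 782
3: 933
4: 974 -> 994
5: .
6: .
7: .
8: .
9: 969

3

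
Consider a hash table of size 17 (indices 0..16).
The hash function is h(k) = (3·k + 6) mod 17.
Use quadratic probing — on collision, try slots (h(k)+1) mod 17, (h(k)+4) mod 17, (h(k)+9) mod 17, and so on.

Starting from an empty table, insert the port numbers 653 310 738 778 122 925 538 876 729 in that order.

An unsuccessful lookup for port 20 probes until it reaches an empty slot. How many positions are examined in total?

3

653: h=10 → slot 10
310: h=1 → slot 1
738: h=10, probe 10,11 → slot 11
778: h=11, probe 11,12 → slot 12
122: h=15 → slot 15
925: h=10, probe 10,11,14 → slot 14
538: h=5 → slot 5
876: h=16 → slot 16
729: h=0 → slot 0
Table: [729, 310, -, -, -, 538, -, -, -, -, 653, 738, 778, -, 925, 122, 876]
Lookup 20: h=15, probe 15,16,2 → slot 2 empty, not found.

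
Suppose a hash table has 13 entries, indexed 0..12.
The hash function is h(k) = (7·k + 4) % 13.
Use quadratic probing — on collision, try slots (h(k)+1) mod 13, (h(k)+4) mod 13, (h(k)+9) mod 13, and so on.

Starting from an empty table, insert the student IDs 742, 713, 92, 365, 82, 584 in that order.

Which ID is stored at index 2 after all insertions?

742: h=11 -> slot 11
713: h=3 -> slot 3
92: h=11, probe 11,12 -> slot 12
365: h=11, probe 11,12,2 -> slot 2
82: h=6 -> slot 6
584: h=10 -> slot 10
Table: [-, -, 365, 713, -, -, 82, -, -, -, 584, 742, 92]

365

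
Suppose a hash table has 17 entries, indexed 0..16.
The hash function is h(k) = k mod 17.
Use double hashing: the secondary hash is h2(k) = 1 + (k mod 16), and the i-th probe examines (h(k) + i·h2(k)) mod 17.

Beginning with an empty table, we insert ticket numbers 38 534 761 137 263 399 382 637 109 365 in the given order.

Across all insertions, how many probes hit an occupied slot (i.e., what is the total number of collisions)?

38 hashes to 4; slot 4 is free → place at 4.
534 hashes to 7; slot 7 is free → place at 7.
761 hashes to 13; slot 13 is free → place at 13.
137 hashes to 1; slot 1 is free → place at 1.
263 hashes to 8; slot 8 is free → place at 8.
399 hashes to 8, h2=16; 8,7 taken → place at 6.
382 hashes to 8, h2=15; 8,6,4 taken → place at 2.
637 hashes to 8, h2=14; 8 taken → place at 5.
109 hashes to 7, h2=14; 7,4,1 taken → place at 15.
365 hashes to 8, h2=14; 8,5,2 taken → place at 16.
Table: [∅, 137, 382, ∅, 38, 637, 399, 534, 263, ∅, ∅, ∅, ∅, 761, ∅, 109, 365]

12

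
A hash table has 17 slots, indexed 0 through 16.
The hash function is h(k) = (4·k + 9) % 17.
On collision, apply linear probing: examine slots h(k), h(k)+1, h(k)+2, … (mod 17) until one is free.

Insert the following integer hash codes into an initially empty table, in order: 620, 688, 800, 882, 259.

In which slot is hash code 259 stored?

620: h=7 → slot 7
688: h=7, probe 7,8 → slot 8
800: h=13 → slot 13
882: h=1 → slot 1
259: h=8, probe 8,9 → slot 9
Table: [., 882, ., ., ., ., ., 620, 688, 259, ., ., ., 800, ., ., .]

9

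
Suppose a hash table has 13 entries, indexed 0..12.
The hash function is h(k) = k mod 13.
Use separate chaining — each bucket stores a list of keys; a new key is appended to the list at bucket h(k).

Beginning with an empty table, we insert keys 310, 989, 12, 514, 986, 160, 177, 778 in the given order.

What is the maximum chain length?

Insert 310: h=11, bucket 11 empty → new chain.
Insert 989: h=1, bucket 1 empty → new chain.
Insert 12: h=12, bucket 12 empty → new chain.
Insert 514: h=7, bucket 7 empty → new chain.
Insert 986: h=11, bucket 11 nonempty → append to chain.
Insert 160: h=4, bucket 4 empty → new chain.
Insert 177: h=8, bucket 8 empty → new chain.
Insert 778: h=11, bucket 11 nonempty → append to chain.
Final buckets:
0: _
1: 989
2: _
3: _
4: 160
5: _
6: _
7: 514
8: 177
9: _
10: _
11: 310 -> 986 -> 778
12: 12

3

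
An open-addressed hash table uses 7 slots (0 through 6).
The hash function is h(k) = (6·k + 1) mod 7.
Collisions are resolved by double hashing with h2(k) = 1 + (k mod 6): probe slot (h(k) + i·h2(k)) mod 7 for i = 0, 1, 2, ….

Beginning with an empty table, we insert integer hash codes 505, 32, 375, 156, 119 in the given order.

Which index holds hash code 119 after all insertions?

5

Insert 505: h=0, slot 0 empty -> index 0.
Insert 32: h=4, slot 4 empty -> index 4.
Insert 375: h=4, h2=4, slot 4 occupied -> index 1.
Insert 156: h=6, slot 6 empty -> index 6.
Insert 119: h=1, h2=6, slots 1,0,6 occupied -> index 5.
Table: [505, 375, ., ., 32, 119, 156]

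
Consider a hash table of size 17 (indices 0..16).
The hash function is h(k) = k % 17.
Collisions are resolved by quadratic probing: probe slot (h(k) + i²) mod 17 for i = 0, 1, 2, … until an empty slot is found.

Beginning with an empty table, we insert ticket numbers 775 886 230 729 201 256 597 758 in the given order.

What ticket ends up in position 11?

758

Insert 775: h=10, slot 10 empty => index 10.
Insert 886: h=2, slot 2 empty => index 2.
Insert 230: h=9, slot 9 empty => index 9.
Insert 729: h=15, slot 15 empty => index 15.
Insert 201: h=14, slot 14 empty => index 14.
Insert 256: h=1, slot 1 empty => index 1.
Insert 597: h=2, slot 2 occupied => index 3.
Insert 758: h=10, slot 10 occupied => index 11.
Table: [., 256, 886, 597, ., ., ., ., ., 230, 775, 758, ., ., 201, 729, .]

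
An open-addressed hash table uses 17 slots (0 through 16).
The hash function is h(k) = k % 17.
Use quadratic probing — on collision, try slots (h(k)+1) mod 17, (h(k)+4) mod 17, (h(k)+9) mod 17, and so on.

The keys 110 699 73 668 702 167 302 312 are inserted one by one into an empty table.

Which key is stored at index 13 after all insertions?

110 hashes to 8; slot 8 is free => place at 8.
699 hashes to 2; slot 2 is free => place at 2.
73 hashes to 5; slot 5 is free => place at 5.
668 hashes to 5; 5 taken => place at 6.
702 hashes to 5; 5,6 taken => place at 9.
167 hashes to 14; slot 14 is free => place at 14.
302 hashes to 13; slot 13 is free => place at 13.
312 hashes to 6; 6 taken => place at 7.
Table: [—, —, 699, —, —, 73, 668, 312, 110, 702, —, —, —, 302, 167, —, —]

302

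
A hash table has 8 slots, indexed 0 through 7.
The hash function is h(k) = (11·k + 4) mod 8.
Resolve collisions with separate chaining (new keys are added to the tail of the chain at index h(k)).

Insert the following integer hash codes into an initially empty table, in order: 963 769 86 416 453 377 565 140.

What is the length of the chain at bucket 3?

2

Insert 963: h=5, bucket 5 empty -> new chain.
Insert 769: h=7, bucket 7 empty -> new chain.
Insert 86: h=6, bucket 6 empty -> new chain.
Insert 416: h=4, bucket 4 empty -> new chain.
Insert 453: h=3, bucket 3 empty -> new chain.
Insert 377: h=7, bucket 7 nonempty -> append to chain.
Insert 565: h=3, bucket 3 nonempty -> append to chain.
Insert 140: h=0, bucket 0 empty -> new chain.
Final buckets:
0: 140
1: _
2: _
3: 453 -> 565
4: 416
5: 963
6: 86
7: 769 -> 377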